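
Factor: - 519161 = - 519161^1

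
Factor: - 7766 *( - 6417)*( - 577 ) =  - 2^1 * 3^2*11^1*23^1*31^1 *353^1*577^1=-  28754461494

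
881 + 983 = 1864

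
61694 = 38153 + 23541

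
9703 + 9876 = 19579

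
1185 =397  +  788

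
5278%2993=2285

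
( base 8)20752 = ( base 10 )8682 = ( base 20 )11E2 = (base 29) a9b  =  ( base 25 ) DM7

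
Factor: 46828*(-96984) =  - 2^5*3^3 *23^1*449^1 * 509^1 = - 4541566752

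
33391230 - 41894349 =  - 8503119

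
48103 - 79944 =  - 31841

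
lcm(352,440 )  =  1760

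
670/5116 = 335/2558=0.13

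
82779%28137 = 26505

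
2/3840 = 1/1920 = 0.00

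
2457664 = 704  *3491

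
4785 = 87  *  55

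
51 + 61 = 112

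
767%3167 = 767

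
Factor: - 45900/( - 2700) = 17^1=17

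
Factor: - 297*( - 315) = 3^5 *5^1*7^1*11^1=93555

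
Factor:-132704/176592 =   -  638/849  =  -2^1*3^ (-1) * 11^1 * 29^1*283^ (-1)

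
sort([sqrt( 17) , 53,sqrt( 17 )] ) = [sqrt(17 ) , sqrt( 17),53 ]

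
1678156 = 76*22081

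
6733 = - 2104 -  -8837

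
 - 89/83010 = - 1 + 82921/83010 = -0.00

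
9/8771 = 9/8771  =  0.00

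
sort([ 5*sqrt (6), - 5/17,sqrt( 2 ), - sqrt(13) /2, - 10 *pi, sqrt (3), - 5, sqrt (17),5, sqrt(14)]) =[ -10*pi, - 5, - sqrt (13 )/2, - 5/17,sqrt( 2 ),sqrt( 3 ), sqrt(14),sqrt( 17), 5, 5*sqrt( 6)] 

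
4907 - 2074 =2833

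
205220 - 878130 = - 672910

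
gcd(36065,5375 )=5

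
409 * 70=28630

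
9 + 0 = 9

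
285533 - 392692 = -107159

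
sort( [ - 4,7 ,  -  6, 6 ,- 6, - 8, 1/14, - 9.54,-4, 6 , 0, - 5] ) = [ - 9.54 ,  -  8, -6, - 6,  -  5, - 4 , - 4 , 0,  1/14,6,6 , 7 ] 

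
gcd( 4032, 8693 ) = 1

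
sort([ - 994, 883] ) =[ - 994, 883]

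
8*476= 3808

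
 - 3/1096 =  - 3/1096 = - 0.00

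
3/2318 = 3/2318 = 0.00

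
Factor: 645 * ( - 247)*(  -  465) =74081475 =3^2 * 5^2*13^1*19^1*31^1*43^1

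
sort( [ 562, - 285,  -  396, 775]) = [ - 396,-285, 562, 775]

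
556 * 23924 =13301744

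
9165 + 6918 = 16083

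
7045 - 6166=879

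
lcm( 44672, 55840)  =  223360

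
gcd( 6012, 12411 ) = 9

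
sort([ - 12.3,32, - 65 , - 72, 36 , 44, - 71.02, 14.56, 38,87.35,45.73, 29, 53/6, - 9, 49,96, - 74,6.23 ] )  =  [ - 74, - 72, - 71.02, -65, - 12.3,-9, 6.23,53/6,  14.56,29,32,36,38,44, 45.73,49, 87.35, 96] 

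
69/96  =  23/32 = 0.72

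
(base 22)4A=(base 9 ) 118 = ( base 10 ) 98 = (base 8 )142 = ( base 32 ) 32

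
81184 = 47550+33634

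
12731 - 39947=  - 27216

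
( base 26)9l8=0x19EE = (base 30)7b8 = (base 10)6638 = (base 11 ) 4a95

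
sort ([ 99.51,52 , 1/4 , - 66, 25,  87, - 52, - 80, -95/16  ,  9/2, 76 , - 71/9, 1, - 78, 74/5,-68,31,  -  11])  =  [ - 80, - 78,- 68, - 66,- 52 , -11, - 71/9, - 95/16, 1/4,1,9/2, 74/5  ,  25 , 31, 52, 76,87 , 99.51 ] 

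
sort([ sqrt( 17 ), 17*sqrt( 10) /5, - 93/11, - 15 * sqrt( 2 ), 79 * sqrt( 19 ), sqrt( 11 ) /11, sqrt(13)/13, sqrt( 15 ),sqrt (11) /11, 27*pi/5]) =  [-15 * sqrt ( 2) ,- 93/11, sqrt(13 ) /13,  sqrt( 11 )/11,sqrt ( 11)/11, sqrt( 15),sqrt(17 ),  17 * sqrt (10) /5,  27 * pi/5, 79 * sqrt(19)]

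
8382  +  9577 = 17959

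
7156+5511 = 12667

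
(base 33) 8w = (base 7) 602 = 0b100101000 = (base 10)296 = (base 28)ag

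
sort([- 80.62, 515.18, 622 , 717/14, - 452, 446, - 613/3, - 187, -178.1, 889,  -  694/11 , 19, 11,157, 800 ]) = [ - 452, - 613/3, - 187, - 178.1,  -  80.62, - 694/11,11,  19,717/14,  157,446,  515.18,622,  800,889] 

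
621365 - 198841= 422524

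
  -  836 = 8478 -9314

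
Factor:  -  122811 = - 3^1*13^1*47^1*67^1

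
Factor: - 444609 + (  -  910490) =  -19^1*73^1*977^1=-  1355099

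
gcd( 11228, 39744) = 4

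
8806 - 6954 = 1852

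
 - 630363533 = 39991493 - 670355026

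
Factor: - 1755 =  - 3^3*5^1*13^1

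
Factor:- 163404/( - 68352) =2^( - 6)*3^2*17^1  =  153/64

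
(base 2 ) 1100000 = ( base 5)341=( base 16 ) 60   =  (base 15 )66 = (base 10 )96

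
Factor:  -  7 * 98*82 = -56252 = - 2^2*7^3*41^1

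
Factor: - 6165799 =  - 73^1*84463^1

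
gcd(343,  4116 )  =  343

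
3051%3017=34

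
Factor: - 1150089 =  - 3^1 *19^1*20177^1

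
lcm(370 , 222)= 1110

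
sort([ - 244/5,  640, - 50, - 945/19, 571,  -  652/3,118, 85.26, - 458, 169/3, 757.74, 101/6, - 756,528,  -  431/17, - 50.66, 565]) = [ - 756, - 458, - 652/3, - 50.66, - 50, - 945/19, - 244/5, - 431/17, 101/6, 169/3,85.26, 118, 528,565, 571,640 , 757.74]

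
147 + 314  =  461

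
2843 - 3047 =-204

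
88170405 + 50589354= 138759759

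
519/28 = 519/28 = 18.54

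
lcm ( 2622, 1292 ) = 89148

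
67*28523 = 1911041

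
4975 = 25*199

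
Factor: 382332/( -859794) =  - 422/949 = -2^1*13^(-1)*73^( - 1 ) *211^1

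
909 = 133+776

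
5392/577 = 5392/577 =9.34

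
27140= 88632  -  61492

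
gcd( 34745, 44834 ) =1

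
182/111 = 1 + 71/111 = 1.64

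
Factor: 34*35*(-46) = -2^2*5^1*7^1*17^1*23^1 = - 54740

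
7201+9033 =16234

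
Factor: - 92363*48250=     -  2^1*5^3*193^1*92363^1=- 4456514750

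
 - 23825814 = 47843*( - 498 )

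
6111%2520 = 1071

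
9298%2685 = 1243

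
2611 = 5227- 2616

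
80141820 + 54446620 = 134588440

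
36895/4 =9223 + 3/4 = 9223.75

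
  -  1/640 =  - 1/640= - 0.00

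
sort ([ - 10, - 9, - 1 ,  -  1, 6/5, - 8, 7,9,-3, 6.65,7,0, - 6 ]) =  [  -  10, - 9,- 8 , - 6 , - 3, - 1, -1,0, 6/5,  6.65,7,  7, 9] 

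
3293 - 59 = 3234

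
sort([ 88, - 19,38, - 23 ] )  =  [ - 23, - 19, 38,88 ] 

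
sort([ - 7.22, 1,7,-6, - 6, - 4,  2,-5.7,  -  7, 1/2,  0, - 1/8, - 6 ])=[-7.22, - 7, - 6, - 6, - 6, - 5.7, - 4 , - 1/8,0,1/2, 1,2,7 ] 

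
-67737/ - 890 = 67737/890 = 76.11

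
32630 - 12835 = 19795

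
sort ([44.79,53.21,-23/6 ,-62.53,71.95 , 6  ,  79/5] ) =[-62.53, - 23/6,  6 , 79/5, 44.79, 53.21,  71.95] 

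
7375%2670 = 2035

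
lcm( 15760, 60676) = 1213520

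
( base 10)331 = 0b101001011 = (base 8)513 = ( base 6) 1311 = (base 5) 2311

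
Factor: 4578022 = 2^1*641^1*3571^1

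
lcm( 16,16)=16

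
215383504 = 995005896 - 779622392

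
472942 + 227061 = 700003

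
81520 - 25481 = 56039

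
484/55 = 44/5 = 8.80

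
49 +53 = 102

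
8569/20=428 + 9/20 = 428.45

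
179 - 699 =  - 520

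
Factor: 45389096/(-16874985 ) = -2^3 * 3^(-1)*5^( - 1 )*23^ ( - 1)*41^( - 1 )* 1193^( - 1 )*5673637^1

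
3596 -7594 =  - 3998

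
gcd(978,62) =2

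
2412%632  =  516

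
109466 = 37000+72466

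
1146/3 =382 = 382.00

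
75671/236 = 75671/236 = 320.64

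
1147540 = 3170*362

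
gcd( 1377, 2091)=51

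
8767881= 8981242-213361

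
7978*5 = 39890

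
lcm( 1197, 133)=1197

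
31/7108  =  31/7108  =  0.00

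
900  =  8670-7770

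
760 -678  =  82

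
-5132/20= - 257 + 2/5 = -256.60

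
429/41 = 429/41= 10.46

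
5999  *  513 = 3077487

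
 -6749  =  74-6823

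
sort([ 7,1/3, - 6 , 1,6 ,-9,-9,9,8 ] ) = [  -  9, - 9,-6, 1/3, 1,6 , 7, 8,9]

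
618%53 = 35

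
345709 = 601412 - 255703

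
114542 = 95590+18952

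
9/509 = 9/509  =  0.02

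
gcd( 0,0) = 0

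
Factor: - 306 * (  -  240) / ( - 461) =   -  73440/461 =- 2^5*3^3*5^1*17^1*461^(-1) 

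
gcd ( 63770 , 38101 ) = 7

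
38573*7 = 270011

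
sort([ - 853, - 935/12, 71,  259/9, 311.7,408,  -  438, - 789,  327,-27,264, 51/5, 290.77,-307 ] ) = [-853, - 789, - 438, - 307,-935/12  , - 27 , 51/5,259/9, 71,  264,290.77, 311.7, 327, 408 ] 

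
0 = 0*696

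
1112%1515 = 1112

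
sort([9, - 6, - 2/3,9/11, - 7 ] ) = [  -  7 , - 6, - 2/3,9/11,9]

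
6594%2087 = 333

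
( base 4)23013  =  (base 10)711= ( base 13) 429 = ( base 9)870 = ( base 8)1307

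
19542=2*9771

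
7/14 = 1/2 = 0.50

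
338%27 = 14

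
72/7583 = 72/7583 = 0.01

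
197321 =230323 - 33002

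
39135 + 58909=98044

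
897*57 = 51129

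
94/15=6 + 4/15  =  6.27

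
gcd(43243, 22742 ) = 83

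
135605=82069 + 53536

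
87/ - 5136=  - 1 + 1683/1712= - 0.02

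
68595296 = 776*88396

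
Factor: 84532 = 2^2 * 7^1*3019^1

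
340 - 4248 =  -3908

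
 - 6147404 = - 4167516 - 1979888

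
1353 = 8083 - 6730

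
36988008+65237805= 102225813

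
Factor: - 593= - 593^1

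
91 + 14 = 105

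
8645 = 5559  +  3086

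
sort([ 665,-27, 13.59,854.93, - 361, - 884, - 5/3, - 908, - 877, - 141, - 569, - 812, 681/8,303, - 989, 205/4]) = [ - 989, - 908, - 884, - 877, - 812,  -  569, - 361 , - 141, - 27, - 5/3,13.59, 205/4, 681/8,303, 665, 854.93 ]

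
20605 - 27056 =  - 6451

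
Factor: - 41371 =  - 11^1*3761^1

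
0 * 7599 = 0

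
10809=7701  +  3108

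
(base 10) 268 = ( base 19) E2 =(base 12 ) 1a4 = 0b100001100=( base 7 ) 532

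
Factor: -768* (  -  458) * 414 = 2^10*3^3*23^1* 229^1 = 145622016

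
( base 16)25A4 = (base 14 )3724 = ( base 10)9636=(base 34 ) 8be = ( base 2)10010110100100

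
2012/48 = 41 + 11/12 = 41.92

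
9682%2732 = 1486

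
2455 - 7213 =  - 4758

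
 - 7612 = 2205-9817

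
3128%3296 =3128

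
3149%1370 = 409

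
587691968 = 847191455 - 259499487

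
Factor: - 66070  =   - 2^1*5^1*6607^1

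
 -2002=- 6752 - -4750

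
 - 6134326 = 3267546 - 9401872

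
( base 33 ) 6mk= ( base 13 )3410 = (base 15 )2255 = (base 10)7280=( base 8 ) 16160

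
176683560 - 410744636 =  - 234061076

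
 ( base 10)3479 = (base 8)6627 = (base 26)53l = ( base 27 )4KN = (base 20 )8dj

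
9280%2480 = 1840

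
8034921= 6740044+1294877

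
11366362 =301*37762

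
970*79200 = 76824000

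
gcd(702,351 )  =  351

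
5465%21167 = 5465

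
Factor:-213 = - 3^1*71^1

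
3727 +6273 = 10000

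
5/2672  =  5/2672 =0.00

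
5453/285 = 19+2/15 = 19.13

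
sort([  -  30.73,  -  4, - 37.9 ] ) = [ - 37.9, - 30.73 ,-4 ] 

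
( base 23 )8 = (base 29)8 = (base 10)8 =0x8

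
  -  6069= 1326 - 7395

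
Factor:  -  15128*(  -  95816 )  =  1449504448  =  2^6* 7^1*29^1*31^1*59^1*61^1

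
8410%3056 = 2298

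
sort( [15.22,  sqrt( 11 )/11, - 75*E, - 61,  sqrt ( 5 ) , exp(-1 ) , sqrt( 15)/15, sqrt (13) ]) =[ - 75 * E,-61,  sqrt( 15 )/15, sqrt (11)/11,exp( - 1 ),sqrt( 5), sqrt(13),15.22 ] 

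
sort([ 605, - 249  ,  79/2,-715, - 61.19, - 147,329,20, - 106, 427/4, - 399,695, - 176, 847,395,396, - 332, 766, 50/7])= [ -715, -399, - 332, - 249, - 176,  -  147, - 106, - 61.19,50/7,20,79/2, 427/4, 329,395, 396, 605, 695,766,847 ]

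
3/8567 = 3/8567 = 0.00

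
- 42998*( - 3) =128994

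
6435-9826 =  - 3391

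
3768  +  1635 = 5403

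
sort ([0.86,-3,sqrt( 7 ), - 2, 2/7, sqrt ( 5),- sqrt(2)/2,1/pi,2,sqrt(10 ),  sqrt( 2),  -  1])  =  [  -  3 , - 2, - 1 , - sqrt( 2)/2,2/7, 1/pi,  0.86,sqrt( 2 ), 2,  sqrt( 5), sqrt (7), sqrt( 10 ) ]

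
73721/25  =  2948  +  21/25= 2948.84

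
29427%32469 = 29427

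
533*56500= 30114500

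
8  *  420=3360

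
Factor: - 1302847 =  - 7^1*13^1 *103^1*139^1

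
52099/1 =52099= 52099.00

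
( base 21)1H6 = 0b1100100100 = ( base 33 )oc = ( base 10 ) 804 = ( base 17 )2d5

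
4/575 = 4/575= 0.01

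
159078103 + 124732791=283810894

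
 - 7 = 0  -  7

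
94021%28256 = 9253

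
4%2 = 0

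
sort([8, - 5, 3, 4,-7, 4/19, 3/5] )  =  [ - 7, - 5, 4/19, 3/5,3,4, 8 ]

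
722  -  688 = 34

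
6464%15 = 14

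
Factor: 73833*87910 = 2^1*3^1*5^1 *59^1*149^1*24611^1 = 6490659030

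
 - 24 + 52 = 28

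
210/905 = 42/181 = 0.23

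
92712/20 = 4635+3/5 = 4635.60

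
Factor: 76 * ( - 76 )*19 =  - 109744 = - 2^4*19^3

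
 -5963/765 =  - 8 + 157/765 = -7.79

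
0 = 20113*0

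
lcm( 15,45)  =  45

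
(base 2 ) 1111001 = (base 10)121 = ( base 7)232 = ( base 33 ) 3m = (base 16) 79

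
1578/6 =263 = 263.00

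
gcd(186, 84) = 6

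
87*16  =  1392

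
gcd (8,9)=1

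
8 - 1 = 7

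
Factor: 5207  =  41^1 * 127^1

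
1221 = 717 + 504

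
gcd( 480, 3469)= 1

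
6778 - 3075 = 3703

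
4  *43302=173208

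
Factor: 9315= 3^4*5^1*23^1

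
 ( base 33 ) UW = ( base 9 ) 1355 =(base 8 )1776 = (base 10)1022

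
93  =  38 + 55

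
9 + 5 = 14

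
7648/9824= 239/307 =0.78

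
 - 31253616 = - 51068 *612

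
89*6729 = 598881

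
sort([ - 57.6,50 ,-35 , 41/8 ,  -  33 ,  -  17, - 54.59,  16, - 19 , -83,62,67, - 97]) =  [ - 97,-83, - 57.6, - 54.59, - 35, - 33, - 19 , - 17, 41/8,16, 50, 62, 67] 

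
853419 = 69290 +784129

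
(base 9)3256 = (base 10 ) 2400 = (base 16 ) 960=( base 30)2k0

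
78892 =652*121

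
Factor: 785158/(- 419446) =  - 979/523 =- 11^1*89^1*523^( - 1 ) 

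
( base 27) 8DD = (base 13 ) 2A88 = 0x1834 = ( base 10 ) 6196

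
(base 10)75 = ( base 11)69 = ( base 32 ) 2b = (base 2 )1001011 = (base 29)2H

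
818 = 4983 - 4165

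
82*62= 5084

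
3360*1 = 3360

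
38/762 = 19/381 = 0.05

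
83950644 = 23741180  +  60209464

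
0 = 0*45370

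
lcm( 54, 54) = 54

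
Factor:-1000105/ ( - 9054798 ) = 2^( - 1)*3^( -1 )*5^1*139^1*1439^1*1509133^(  -  1)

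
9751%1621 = 25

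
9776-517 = 9259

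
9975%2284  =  839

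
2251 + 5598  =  7849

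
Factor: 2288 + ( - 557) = 3^1*577^1 = 1731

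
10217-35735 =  -25518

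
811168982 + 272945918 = 1084114900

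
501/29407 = 501/29407 = 0.02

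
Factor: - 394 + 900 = 2^1*11^1*23^1 = 506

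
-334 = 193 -527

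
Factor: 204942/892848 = 34157/148808  =  2^(-3 )*11^( -1)*19^( - 1) *89^(  -  1 )*34157^1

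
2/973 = 2/973 = 0.00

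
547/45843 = 547/45843 = 0.01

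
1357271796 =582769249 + 774502547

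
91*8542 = 777322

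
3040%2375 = 665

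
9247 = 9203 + 44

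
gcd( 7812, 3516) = 12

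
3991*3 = 11973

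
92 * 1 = 92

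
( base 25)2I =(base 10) 68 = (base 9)75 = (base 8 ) 104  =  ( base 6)152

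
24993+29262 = 54255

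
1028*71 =72988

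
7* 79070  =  553490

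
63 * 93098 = 5865174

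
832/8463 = 64/651 = 0.10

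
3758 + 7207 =10965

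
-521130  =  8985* ( - 58)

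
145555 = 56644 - -88911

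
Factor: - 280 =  - 2^3*5^1 * 7^1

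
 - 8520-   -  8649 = 129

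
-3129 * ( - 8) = 25032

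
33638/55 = 3058/5= 611.60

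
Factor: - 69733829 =-11^1*1453^1*4363^1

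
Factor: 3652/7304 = 2^ ( - 1)=1/2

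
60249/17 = 60249/17 = 3544.06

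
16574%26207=16574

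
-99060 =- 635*156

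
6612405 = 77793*85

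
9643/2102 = 9643/2102  =  4.59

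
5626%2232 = 1162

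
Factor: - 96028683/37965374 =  - 2^( - 1 )*3^1 * 41^1*887^( - 1)*21401^( - 1 )*780721^1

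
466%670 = 466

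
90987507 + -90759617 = 227890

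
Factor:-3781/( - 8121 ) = 3^( - 1)*19^1*199^1*2707^( - 1)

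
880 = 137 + 743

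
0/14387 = 0  =  0.00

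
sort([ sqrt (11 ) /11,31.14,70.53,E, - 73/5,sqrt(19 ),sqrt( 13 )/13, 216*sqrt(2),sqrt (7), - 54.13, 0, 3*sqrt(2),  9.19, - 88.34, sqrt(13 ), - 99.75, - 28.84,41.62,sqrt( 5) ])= [  -  99.75, - 88.34, - 54.13,-28.84, - 73/5,0,sqrt(13 ) /13,  sqrt( 11)/11,sqrt( 5 ), sqrt ( 7),E,sqrt(13 ),3*sqrt(2 ) , sqrt( 19), 9.19, 31.14,41.62,70.53,216*sqrt( 2 ) ] 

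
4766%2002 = 762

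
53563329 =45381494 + 8181835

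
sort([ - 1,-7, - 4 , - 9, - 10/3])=[- 9,  -  7 , - 4,  -  10/3,  -  1]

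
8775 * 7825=68664375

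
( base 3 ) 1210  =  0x30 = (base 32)1g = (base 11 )44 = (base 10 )48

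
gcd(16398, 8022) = 6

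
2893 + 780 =3673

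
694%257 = 180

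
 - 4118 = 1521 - 5639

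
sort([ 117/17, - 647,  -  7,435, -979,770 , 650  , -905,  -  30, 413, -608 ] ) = [ - 979, -905,  -  647, - 608, - 30, - 7,117/17, 413,435,650,770] 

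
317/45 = 317/45 = 7.04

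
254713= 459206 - 204493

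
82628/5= 16525 + 3/5  =  16525.60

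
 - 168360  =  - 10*16836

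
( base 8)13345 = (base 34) 52d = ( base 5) 141421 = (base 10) 5861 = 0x16E5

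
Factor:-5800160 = -2^5 * 5^1*36251^1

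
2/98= 1/49 = 0.02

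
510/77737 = 510/77737 = 0.01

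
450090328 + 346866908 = 796957236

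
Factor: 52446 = 2^1 * 3^1*8741^1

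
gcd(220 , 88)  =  44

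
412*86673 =35709276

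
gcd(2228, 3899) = 557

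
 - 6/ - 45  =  2/15 = 0.13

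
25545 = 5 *5109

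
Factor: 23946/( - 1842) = - 13^1  =  - 13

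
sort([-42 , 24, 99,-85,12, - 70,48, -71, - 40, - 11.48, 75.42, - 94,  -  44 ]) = [ - 94,  -  85,  -  71, - 70,- 44, - 42 ,-40, - 11.48,12,24,48,75.42 , 99]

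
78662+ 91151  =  169813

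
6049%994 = 85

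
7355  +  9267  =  16622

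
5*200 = 1000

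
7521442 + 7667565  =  15189007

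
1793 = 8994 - 7201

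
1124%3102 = 1124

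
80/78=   1 + 1/39 = 1.03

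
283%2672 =283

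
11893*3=35679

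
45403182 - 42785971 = 2617211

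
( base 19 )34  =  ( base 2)111101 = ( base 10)61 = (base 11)56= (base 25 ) 2b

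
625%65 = 40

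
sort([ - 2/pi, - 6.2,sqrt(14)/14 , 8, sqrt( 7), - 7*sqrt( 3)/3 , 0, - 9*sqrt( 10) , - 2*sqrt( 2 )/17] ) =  [  -  9*sqrt( 10), - 6.2, - 7*sqrt( 3 ) /3, - 2/pi, - 2 *sqrt(2)/17,0, sqrt( 14) /14,sqrt(7 ), 8 ] 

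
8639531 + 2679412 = 11318943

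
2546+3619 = 6165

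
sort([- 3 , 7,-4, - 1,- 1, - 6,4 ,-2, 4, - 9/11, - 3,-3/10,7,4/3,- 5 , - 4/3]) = [ - 6,- 5,-4, - 3, - 3,- 2,-4/3, - 1,-1 , - 9/11, - 3/10,4/3, 4, 4, 7 , 7 ]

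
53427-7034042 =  - 6980615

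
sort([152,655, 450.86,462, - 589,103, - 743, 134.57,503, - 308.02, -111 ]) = [-743, - 589, - 308.02, - 111,103,134.57, 152, 450.86,462,503,655 ]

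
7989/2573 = 7989/2573 = 3.10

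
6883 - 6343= 540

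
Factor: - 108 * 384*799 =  - 33136128 = - 2^9 * 3^4 *17^1* 47^1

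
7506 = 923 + 6583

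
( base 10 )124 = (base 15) 84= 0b1111100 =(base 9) 147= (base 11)103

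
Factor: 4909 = 4909^1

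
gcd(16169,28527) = 37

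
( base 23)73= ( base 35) 4O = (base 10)164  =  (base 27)62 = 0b10100100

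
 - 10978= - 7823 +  - 3155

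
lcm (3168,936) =41184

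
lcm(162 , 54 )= 162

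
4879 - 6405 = -1526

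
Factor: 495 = 3^2 *5^1*11^1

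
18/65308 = 9/32654 = 0.00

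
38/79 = 38/79 = 0.48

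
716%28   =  16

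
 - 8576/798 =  - 4288/399=   -10.75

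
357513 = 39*9167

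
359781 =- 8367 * ( - 43 ) 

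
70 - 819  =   - 749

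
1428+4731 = 6159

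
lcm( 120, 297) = 11880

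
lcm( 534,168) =14952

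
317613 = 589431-271818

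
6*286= 1716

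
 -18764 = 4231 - 22995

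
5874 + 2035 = 7909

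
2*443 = 886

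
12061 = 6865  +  5196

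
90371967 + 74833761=165205728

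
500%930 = 500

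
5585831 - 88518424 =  - 82932593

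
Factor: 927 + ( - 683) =244 = 2^2 * 61^1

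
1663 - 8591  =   - 6928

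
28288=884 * 32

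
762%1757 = 762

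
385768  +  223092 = 608860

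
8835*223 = 1970205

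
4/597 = 4/597 = 0.01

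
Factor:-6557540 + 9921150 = 2^1*5^1*336361^1=   3363610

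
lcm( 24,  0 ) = 0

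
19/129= 19/129 = 0.15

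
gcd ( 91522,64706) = 2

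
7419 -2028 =5391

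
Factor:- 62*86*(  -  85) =453220 = 2^2*5^1*17^1 * 31^1 *43^1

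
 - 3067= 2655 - 5722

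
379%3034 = 379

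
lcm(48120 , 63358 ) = 3801480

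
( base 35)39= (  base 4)1302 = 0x72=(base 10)114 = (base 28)42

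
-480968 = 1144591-1625559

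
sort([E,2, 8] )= [ 2, E,8]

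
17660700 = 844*20925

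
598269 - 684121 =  - 85852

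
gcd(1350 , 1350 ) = 1350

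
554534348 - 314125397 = 240408951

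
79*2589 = 204531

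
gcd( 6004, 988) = 76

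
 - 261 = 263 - 524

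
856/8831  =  856/8831 = 0.10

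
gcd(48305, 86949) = 9661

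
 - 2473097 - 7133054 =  - 9606151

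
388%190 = 8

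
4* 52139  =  208556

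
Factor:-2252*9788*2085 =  - 2^4*3^1 * 5^1 * 139^1*563^1 * 2447^1 = -  45958770960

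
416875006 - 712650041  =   - 295775035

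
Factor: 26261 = 26261^1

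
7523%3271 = 981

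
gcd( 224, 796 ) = 4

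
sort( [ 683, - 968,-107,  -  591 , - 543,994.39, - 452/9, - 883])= [ - 968, - 883,-591,- 543, - 107,-452/9,683,994.39 ] 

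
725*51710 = 37489750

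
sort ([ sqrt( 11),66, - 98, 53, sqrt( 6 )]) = [  -  98 , sqrt (6 ), sqrt( 11),53, 66]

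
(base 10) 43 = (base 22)1L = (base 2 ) 101011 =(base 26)1H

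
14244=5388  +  8856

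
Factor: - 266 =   -  2^1*7^1*19^1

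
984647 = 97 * 10151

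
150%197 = 150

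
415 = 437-22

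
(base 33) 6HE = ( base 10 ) 7109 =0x1BC5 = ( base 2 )1101111000101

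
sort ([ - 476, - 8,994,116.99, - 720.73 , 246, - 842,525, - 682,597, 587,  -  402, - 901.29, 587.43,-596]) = [ - 901.29, - 842, - 720.73,  -  682, - 596,- 476, - 402, -8, 116.99,246, 525,587, 587.43,597, 994]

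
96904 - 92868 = 4036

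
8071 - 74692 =-66621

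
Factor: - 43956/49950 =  - 2^1*5^( - 2 )*11^1 = - 22/25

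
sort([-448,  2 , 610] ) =[-448 , 2, 610] 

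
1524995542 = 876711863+648283679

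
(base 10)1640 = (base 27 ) 26k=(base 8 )3150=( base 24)2K8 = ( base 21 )3f2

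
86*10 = 860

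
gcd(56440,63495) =7055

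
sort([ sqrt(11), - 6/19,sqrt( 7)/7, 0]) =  [ - 6/19, 0, sqrt(7)/7, sqrt ( 11) ]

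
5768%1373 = 276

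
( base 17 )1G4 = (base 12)3B1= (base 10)565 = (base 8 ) 1065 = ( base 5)4230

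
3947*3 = 11841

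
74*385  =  28490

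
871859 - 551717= 320142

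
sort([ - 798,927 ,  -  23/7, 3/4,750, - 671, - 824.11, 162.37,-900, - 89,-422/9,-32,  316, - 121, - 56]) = [ - 900 ,-824.11, - 798,-671,-121, - 89,  -  56, - 422/9,-32,-23/7, 3/4,162.37 , 316,750,927]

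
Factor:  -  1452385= - 5^1*11^1*26407^1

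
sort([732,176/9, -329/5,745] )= [ - 329/5,176/9 , 732,745] 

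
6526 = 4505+2021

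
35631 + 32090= 67721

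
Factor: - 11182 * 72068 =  - 2^3*43^1 * 419^1* 5591^1 = - 805864376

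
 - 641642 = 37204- 678846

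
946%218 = 74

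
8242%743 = 69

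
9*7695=69255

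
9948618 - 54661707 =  -44713089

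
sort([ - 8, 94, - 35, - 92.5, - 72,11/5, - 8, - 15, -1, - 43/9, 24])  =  [-92.5,-72,-35,-15, - 8, - 8 , - 43/9, - 1,11/5,24, 94 ] 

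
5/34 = 5/34 = 0.15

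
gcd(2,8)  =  2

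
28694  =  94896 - 66202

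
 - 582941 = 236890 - 819831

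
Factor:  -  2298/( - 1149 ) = 2^1 = 2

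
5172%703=251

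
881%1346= 881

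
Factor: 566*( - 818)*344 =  - 159267872 = - 2^5 * 43^1*283^1 * 409^1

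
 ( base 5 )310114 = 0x2732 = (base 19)18F2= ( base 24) HA2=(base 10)10034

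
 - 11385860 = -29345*388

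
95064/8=11883=11883.00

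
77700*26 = 2020200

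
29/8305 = 29/8305 = 0.00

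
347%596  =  347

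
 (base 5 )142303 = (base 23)b5j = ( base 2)1011101000001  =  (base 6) 43321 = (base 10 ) 5953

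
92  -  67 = 25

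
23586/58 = 11793/29 = 406.66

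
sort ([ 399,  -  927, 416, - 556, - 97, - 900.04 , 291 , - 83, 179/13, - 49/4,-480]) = [ - 927, - 900.04, - 556, - 480, - 97,-83, - 49/4,  179/13,291, 399,416]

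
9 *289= 2601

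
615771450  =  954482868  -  338711418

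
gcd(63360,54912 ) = 4224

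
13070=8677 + 4393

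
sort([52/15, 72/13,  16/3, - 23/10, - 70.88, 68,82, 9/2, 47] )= [ - 70.88, -23/10,  52/15, 9/2,  16/3, 72/13, 47, 68,82] 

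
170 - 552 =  - 382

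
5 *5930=29650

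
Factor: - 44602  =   - 2^1*29^1*769^1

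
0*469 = 0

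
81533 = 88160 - 6627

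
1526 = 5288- 3762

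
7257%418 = 151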